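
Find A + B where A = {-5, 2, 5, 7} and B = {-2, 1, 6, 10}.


A + B = {a + b : a ∈ A, b ∈ B}.
Enumerate all |A|·|B| = 4·4 = 16 pairs (a, b) and collect distinct sums.
a = -5: -5+-2=-7, -5+1=-4, -5+6=1, -5+10=5
a = 2: 2+-2=0, 2+1=3, 2+6=8, 2+10=12
a = 5: 5+-2=3, 5+1=6, 5+6=11, 5+10=15
a = 7: 7+-2=5, 7+1=8, 7+6=13, 7+10=17
Collecting distinct sums: A + B = {-7, -4, 0, 1, 3, 5, 6, 8, 11, 12, 13, 15, 17}
|A + B| = 13

A + B = {-7, -4, 0, 1, 3, 5, 6, 8, 11, 12, 13, 15, 17}


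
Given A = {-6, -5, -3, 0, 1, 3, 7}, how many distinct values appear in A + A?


A + A = {a + a' : a, a' ∈ A}; |A| = 7.
General bounds: 2|A| - 1 ≤ |A + A| ≤ |A|(|A|+1)/2, i.e. 13 ≤ |A + A| ≤ 28.
Lower bound 2|A|-1 is attained iff A is an arithmetic progression.
Enumerate sums a + a' for a ≤ a' (symmetric, so this suffices):
a = -6: -6+-6=-12, -6+-5=-11, -6+-3=-9, -6+0=-6, -6+1=-5, -6+3=-3, -6+7=1
a = -5: -5+-5=-10, -5+-3=-8, -5+0=-5, -5+1=-4, -5+3=-2, -5+7=2
a = -3: -3+-3=-6, -3+0=-3, -3+1=-2, -3+3=0, -3+7=4
a = 0: 0+0=0, 0+1=1, 0+3=3, 0+7=7
a = 1: 1+1=2, 1+3=4, 1+7=8
a = 3: 3+3=6, 3+7=10
a = 7: 7+7=14
Distinct sums: {-12, -11, -10, -9, -8, -6, -5, -4, -3, -2, 0, 1, 2, 3, 4, 6, 7, 8, 10, 14}
|A + A| = 20

|A + A| = 20


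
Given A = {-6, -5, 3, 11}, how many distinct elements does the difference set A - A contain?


A - A = {a - a' : a, a' ∈ A}; |A| = 4.
Bounds: 2|A|-1 ≤ |A - A| ≤ |A|² - |A| + 1, i.e. 7 ≤ |A - A| ≤ 13.
Note: 0 ∈ A - A always (from a - a). The set is symmetric: if d ∈ A - A then -d ∈ A - A.
Enumerate nonzero differences d = a - a' with a > a' (then include -d):
Positive differences: {1, 8, 9, 16, 17}
Full difference set: {0} ∪ (positive diffs) ∪ (negative diffs).
|A - A| = 1 + 2·5 = 11 (matches direct enumeration: 11).

|A - A| = 11


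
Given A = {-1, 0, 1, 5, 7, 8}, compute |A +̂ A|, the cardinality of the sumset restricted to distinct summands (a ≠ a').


Restricted sumset: A +̂ A = {a + a' : a ∈ A, a' ∈ A, a ≠ a'}.
Equivalently, take A + A and drop any sum 2a that is achievable ONLY as a + a for a ∈ A (i.e. sums representable only with equal summands).
Enumerate pairs (a, a') with a < a' (symmetric, so each unordered pair gives one sum; this covers all a ≠ a'):
  -1 + 0 = -1
  -1 + 1 = 0
  -1 + 5 = 4
  -1 + 7 = 6
  -1 + 8 = 7
  0 + 1 = 1
  0 + 5 = 5
  0 + 7 = 7
  0 + 8 = 8
  1 + 5 = 6
  1 + 7 = 8
  1 + 8 = 9
  5 + 7 = 12
  5 + 8 = 13
  7 + 8 = 15
Collected distinct sums: {-1, 0, 1, 4, 5, 6, 7, 8, 9, 12, 13, 15}
|A +̂ A| = 12
(Reference bound: |A +̂ A| ≥ 2|A| - 3 for |A| ≥ 2, with |A| = 6 giving ≥ 9.)

|A +̂ A| = 12


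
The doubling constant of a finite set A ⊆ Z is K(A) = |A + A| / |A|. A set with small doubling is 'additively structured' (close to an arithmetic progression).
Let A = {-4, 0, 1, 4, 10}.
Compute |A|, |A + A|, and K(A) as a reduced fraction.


|A| = 5.
Compute A + A by enumerating all 25 pairs.
A + A = {-8, -4, -3, 0, 1, 2, 4, 5, 6, 8, 10, 11, 14, 20}, so |A + A| = 14.
K = |A + A| / |A| = 14/5 (already in lowest terms) ≈ 2.8000.
Reference: AP of size 5 gives K = 9/5 ≈ 1.8000; a fully generic set of size 5 gives K ≈ 3.0000.

|A| = 5, |A + A| = 14, K = 14/5.


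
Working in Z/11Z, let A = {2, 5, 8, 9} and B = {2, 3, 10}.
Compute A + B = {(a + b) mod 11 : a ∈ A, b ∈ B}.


Work in Z/11Z: reduce every sum a + b modulo 11.
Enumerate all 12 pairs:
a = 2: 2+2=4, 2+3=5, 2+10=1
a = 5: 5+2=7, 5+3=8, 5+10=4
a = 8: 8+2=10, 8+3=0, 8+10=7
a = 9: 9+2=0, 9+3=1, 9+10=8
Distinct residues collected: {0, 1, 4, 5, 7, 8, 10}
|A + B| = 7 (out of 11 total residues).

A + B = {0, 1, 4, 5, 7, 8, 10}


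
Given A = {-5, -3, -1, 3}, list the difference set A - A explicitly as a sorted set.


A - A = {a - a' : a, a' ∈ A}.
Compute a - a' for each ordered pair (a, a'):
a = -5: -5--5=0, -5--3=-2, -5--1=-4, -5-3=-8
a = -3: -3--5=2, -3--3=0, -3--1=-2, -3-3=-6
a = -1: -1--5=4, -1--3=2, -1--1=0, -1-3=-4
a = 3: 3--5=8, 3--3=6, 3--1=4, 3-3=0
Collecting distinct values (and noting 0 appears from a-a):
A - A = {-8, -6, -4, -2, 0, 2, 4, 6, 8}
|A - A| = 9

A - A = {-8, -6, -4, -2, 0, 2, 4, 6, 8}


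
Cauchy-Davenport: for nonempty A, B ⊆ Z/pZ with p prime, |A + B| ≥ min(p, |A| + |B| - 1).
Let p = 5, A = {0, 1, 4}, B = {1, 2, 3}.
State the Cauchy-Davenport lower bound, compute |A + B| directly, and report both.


Cauchy-Davenport: |A + B| ≥ min(p, |A| + |B| - 1) for A, B nonempty in Z/pZ.
|A| = 3, |B| = 3, p = 5.
CD lower bound = min(5, 3 + 3 - 1) = min(5, 5) = 5.
Compute A + B mod 5 directly:
a = 0: 0+1=1, 0+2=2, 0+3=3
a = 1: 1+1=2, 1+2=3, 1+3=4
a = 4: 4+1=0, 4+2=1, 4+3=2
A + B = {0, 1, 2, 3, 4}, so |A + B| = 5.
Verify: 5 ≥ 5? Yes ✓.

CD lower bound = 5, actual |A + B| = 5.


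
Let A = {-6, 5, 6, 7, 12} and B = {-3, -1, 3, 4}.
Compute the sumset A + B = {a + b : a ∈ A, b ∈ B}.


A + B = {a + b : a ∈ A, b ∈ B}.
Enumerate all |A|·|B| = 5·4 = 20 pairs (a, b) and collect distinct sums.
a = -6: -6+-3=-9, -6+-1=-7, -6+3=-3, -6+4=-2
a = 5: 5+-3=2, 5+-1=4, 5+3=8, 5+4=9
a = 6: 6+-3=3, 6+-1=5, 6+3=9, 6+4=10
a = 7: 7+-3=4, 7+-1=6, 7+3=10, 7+4=11
a = 12: 12+-3=9, 12+-1=11, 12+3=15, 12+4=16
Collecting distinct sums: A + B = {-9, -7, -3, -2, 2, 3, 4, 5, 6, 8, 9, 10, 11, 15, 16}
|A + B| = 15

A + B = {-9, -7, -3, -2, 2, 3, 4, 5, 6, 8, 9, 10, 11, 15, 16}


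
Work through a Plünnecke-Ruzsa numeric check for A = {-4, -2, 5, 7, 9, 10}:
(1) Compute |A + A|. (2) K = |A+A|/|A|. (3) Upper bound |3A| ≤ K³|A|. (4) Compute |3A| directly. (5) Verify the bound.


|A| = 6.
Step 1: Compute A + A by enumerating all 36 pairs.
A + A = {-8, -6, -4, 1, 3, 5, 6, 7, 8, 10, 12, 14, 15, 16, 17, 18, 19, 20}, so |A + A| = 18.
Step 2: Doubling constant K = |A + A|/|A| = 18/6 = 18/6 ≈ 3.0000.
Step 3: Plünnecke-Ruzsa gives |3A| ≤ K³·|A| = (3.0000)³ · 6 ≈ 162.0000.
Step 4: Compute 3A = A + A + A directly by enumerating all triples (a,b,c) ∈ A³; |3A| = 34.
Step 5: Check 34 ≤ 162.0000? Yes ✓.

K = 18/6, Plünnecke-Ruzsa bound K³|A| ≈ 162.0000, |3A| = 34, inequality holds.


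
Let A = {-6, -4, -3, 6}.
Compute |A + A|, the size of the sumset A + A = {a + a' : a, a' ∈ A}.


A + A = {a + a' : a, a' ∈ A}; |A| = 4.
General bounds: 2|A| - 1 ≤ |A + A| ≤ |A|(|A|+1)/2, i.e. 7 ≤ |A + A| ≤ 10.
Lower bound 2|A|-1 is attained iff A is an arithmetic progression.
Enumerate sums a + a' for a ≤ a' (symmetric, so this suffices):
a = -6: -6+-6=-12, -6+-4=-10, -6+-3=-9, -6+6=0
a = -4: -4+-4=-8, -4+-3=-7, -4+6=2
a = -3: -3+-3=-6, -3+6=3
a = 6: 6+6=12
Distinct sums: {-12, -10, -9, -8, -7, -6, 0, 2, 3, 12}
|A + A| = 10

|A + A| = 10


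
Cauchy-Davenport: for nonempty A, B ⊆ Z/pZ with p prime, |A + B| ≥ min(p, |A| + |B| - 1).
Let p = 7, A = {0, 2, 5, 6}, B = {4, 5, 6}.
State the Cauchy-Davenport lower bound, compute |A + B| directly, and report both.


Cauchy-Davenport: |A + B| ≥ min(p, |A| + |B| - 1) for A, B nonempty in Z/pZ.
|A| = 4, |B| = 3, p = 7.
CD lower bound = min(7, 4 + 3 - 1) = min(7, 6) = 6.
Compute A + B mod 7 directly:
a = 0: 0+4=4, 0+5=5, 0+6=6
a = 2: 2+4=6, 2+5=0, 2+6=1
a = 5: 5+4=2, 5+5=3, 5+6=4
a = 6: 6+4=3, 6+5=4, 6+6=5
A + B = {0, 1, 2, 3, 4, 5, 6}, so |A + B| = 7.
Verify: 7 ≥ 6? Yes ✓.

CD lower bound = 6, actual |A + B| = 7.


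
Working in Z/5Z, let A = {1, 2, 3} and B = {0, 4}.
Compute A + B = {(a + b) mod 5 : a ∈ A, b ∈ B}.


Work in Z/5Z: reduce every sum a + b modulo 5.
Enumerate all 6 pairs:
a = 1: 1+0=1, 1+4=0
a = 2: 2+0=2, 2+4=1
a = 3: 3+0=3, 3+4=2
Distinct residues collected: {0, 1, 2, 3}
|A + B| = 4 (out of 5 total residues).

A + B = {0, 1, 2, 3}


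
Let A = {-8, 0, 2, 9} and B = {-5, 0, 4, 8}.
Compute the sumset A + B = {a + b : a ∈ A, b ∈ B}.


A + B = {a + b : a ∈ A, b ∈ B}.
Enumerate all |A|·|B| = 4·4 = 16 pairs (a, b) and collect distinct sums.
a = -8: -8+-5=-13, -8+0=-8, -8+4=-4, -8+8=0
a = 0: 0+-5=-5, 0+0=0, 0+4=4, 0+8=8
a = 2: 2+-5=-3, 2+0=2, 2+4=6, 2+8=10
a = 9: 9+-5=4, 9+0=9, 9+4=13, 9+8=17
Collecting distinct sums: A + B = {-13, -8, -5, -4, -3, 0, 2, 4, 6, 8, 9, 10, 13, 17}
|A + B| = 14

A + B = {-13, -8, -5, -4, -3, 0, 2, 4, 6, 8, 9, 10, 13, 17}


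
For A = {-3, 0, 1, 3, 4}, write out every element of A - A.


A - A = {a - a' : a, a' ∈ A}.
Compute a - a' for each ordered pair (a, a'):
a = -3: -3--3=0, -3-0=-3, -3-1=-4, -3-3=-6, -3-4=-7
a = 0: 0--3=3, 0-0=0, 0-1=-1, 0-3=-3, 0-4=-4
a = 1: 1--3=4, 1-0=1, 1-1=0, 1-3=-2, 1-4=-3
a = 3: 3--3=6, 3-0=3, 3-1=2, 3-3=0, 3-4=-1
a = 4: 4--3=7, 4-0=4, 4-1=3, 4-3=1, 4-4=0
Collecting distinct values (and noting 0 appears from a-a):
A - A = {-7, -6, -4, -3, -2, -1, 0, 1, 2, 3, 4, 6, 7}
|A - A| = 13

A - A = {-7, -6, -4, -3, -2, -1, 0, 1, 2, 3, 4, 6, 7}


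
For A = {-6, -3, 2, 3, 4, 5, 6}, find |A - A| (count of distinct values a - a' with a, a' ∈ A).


A - A = {a - a' : a, a' ∈ A}; |A| = 7.
Bounds: 2|A|-1 ≤ |A - A| ≤ |A|² - |A| + 1, i.e. 13 ≤ |A - A| ≤ 43.
Note: 0 ∈ A - A always (from a - a). The set is symmetric: if d ∈ A - A then -d ∈ A - A.
Enumerate nonzero differences d = a - a' with a > a' (then include -d):
Positive differences: {1, 2, 3, 4, 5, 6, 7, 8, 9, 10, 11, 12}
Full difference set: {0} ∪ (positive diffs) ∪ (negative diffs).
|A - A| = 1 + 2·12 = 25 (matches direct enumeration: 25).

|A - A| = 25


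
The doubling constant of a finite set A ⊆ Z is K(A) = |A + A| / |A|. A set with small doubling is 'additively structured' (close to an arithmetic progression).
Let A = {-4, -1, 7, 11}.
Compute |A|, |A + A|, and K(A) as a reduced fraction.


|A| = 4.
Compute A + A by enumerating all 16 pairs.
A + A = {-8, -5, -2, 3, 6, 7, 10, 14, 18, 22}, so |A + A| = 10.
K = |A + A| / |A| = 10/4 = 5/2 ≈ 2.5000.
Reference: AP of size 4 gives K = 7/4 ≈ 1.7500; a fully generic set of size 4 gives K ≈ 2.5000.

|A| = 4, |A + A| = 10, K = 10/4 = 5/2.


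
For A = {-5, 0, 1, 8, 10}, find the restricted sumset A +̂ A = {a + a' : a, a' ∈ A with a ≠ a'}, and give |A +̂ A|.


Restricted sumset: A +̂ A = {a + a' : a ∈ A, a' ∈ A, a ≠ a'}.
Equivalently, take A + A and drop any sum 2a that is achievable ONLY as a + a for a ∈ A (i.e. sums representable only with equal summands).
Enumerate pairs (a, a') with a < a' (symmetric, so each unordered pair gives one sum; this covers all a ≠ a'):
  -5 + 0 = -5
  -5 + 1 = -4
  -5 + 8 = 3
  -5 + 10 = 5
  0 + 1 = 1
  0 + 8 = 8
  0 + 10 = 10
  1 + 8 = 9
  1 + 10 = 11
  8 + 10 = 18
Collected distinct sums: {-5, -4, 1, 3, 5, 8, 9, 10, 11, 18}
|A +̂ A| = 10
(Reference bound: |A +̂ A| ≥ 2|A| - 3 for |A| ≥ 2, with |A| = 5 giving ≥ 7.)

|A +̂ A| = 10


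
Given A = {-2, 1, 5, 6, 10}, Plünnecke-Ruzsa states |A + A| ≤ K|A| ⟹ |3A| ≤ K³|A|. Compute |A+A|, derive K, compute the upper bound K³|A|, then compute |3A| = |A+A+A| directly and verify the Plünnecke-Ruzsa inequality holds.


|A| = 5.
Step 1: Compute A + A by enumerating all 25 pairs.
A + A = {-4, -1, 2, 3, 4, 6, 7, 8, 10, 11, 12, 15, 16, 20}, so |A + A| = 14.
Step 2: Doubling constant K = |A + A|/|A| = 14/5 = 14/5 ≈ 2.8000.
Step 3: Plünnecke-Ruzsa gives |3A| ≤ K³·|A| = (2.8000)³ · 5 ≈ 109.7600.
Step 4: Compute 3A = A + A + A directly by enumerating all triples (a,b,c) ∈ A³; |3A| = 27.
Step 5: Check 27 ≤ 109.7600? Yes ✓.

K = 14/5, Plünnecke-Ruzsa bound K³|A| ≈ 109.7600, |3A| = 27, inequality holds.


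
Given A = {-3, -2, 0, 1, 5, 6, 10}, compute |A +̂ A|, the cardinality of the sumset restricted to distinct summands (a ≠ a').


Restricted sumset: A +̂ A = {a + a' : a ∈ A, a' ∈ A, a ≠ a'}.
Equivalently, take A + A and drop any sum 2a that is achievable ONLY as a + a for a ∈ A (i.e. sums representable only with equal summands).
Enumerate pairs (a, a') with a < a' (symmetric, so each unordered pair gives one sum; this covers all a ≠ a'):
  -3 + -2 = -5
  -3 + 0 = -3
  -3 + 1 = -2
  -3 + 5 = 2
  -3 + 6 = 3
  -3 + 10 = 7
  -2 + 0 = -2
  -2 + 1 = -1
  -2 + 5 = 3
  -2 + 6 = 4
  -2 + 10 = 8
  0 + 1 = 1
  0 + 5 = 5
  0 + 6 = 6
  0 + 10 = 10
  1 + 5 = 6
  1 + 6 = 7
  1 + 10 = 11
  5 + 6 = 11
  5 + 10 = 15
  6 + 10 = 16
Collected distinct sums: {-5, -3, -2, -1, 1, 2, 3, 4, 5, 6, 7, 8, 10, 11, 15, 16}
|A +̂ A| = 16
(Reference bound: |A +̂ A| ≥ 2|A| - 3 for |A| ≥ 2, with |A| = 7 giving ≥ 11.)

|A +̂ A| = 16


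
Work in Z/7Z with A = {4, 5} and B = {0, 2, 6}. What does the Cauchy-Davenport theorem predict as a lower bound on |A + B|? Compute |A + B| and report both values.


Cauchy-Davenport: |A + B| ≥ min(p, |A| + |B| - 1) for A, B nonempty in Z/pZ.
|A| = 2, |B| = 3, p = 7.
CD lower bound = min(7, 2 + 3 - 1) = min(7, 4) = 4.
Compute A + B mod 7 directly:
a = 4: 4+0=4, 4+2=6, 4+6=3
a = 5: 5+0=5, 5+2=0, 5+6=4
A + B = {0, 3, 4, 5, 6}, so |A + B| = 5.
Verify: 5 ≥ 4? Yes ✓.

CD lower bound = 4, actual |A + B| = 5.


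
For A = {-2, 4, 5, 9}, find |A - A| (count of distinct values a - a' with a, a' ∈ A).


A - A = {a - a' : a, a' ∈ A}; |A| = 4.
Bounds: 2|A|-1 ≤ |A - A| ≤ |A|² - |A| + 1, i.e. 7 ≤ |A - A| ≤ 13.
Note: 0 ∈ A - A always (from a - a). The set is symmetric: if d ∈ A - A then -d ∈ A - A.
Enumerate nonzero differences d = a - a' with a > a' (then include -d):
Positive differences: {1, 4, 5, 6, 7, 11}
Full difference set: {0} ∪ (positive diffs) ∪ (negative diffs).
|A - A| = 1 + 2·6 = 13 (matches direct enumeration: 13).

|A - A| = 13


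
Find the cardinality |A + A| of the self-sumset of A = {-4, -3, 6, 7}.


A + A = {a + a' : a, a' ∈ A}; |A| = 4.
General bounds: 2|A| - 1 ≤ |A + A| ≤ |A|(|A|+1)/2, i.e. 7 ≤ |A + A| ≤ 10.
Lower bound 2|A|-1 is attained iff A is an arithmetic progression.
Enumerate sums a + a' for a ≤ a' (symmetric, so this suffices):
a = -4: -4+-4=-8, -4+-3=-7, -4+6=2, -4+7=3
a = -3: -3+-3=-6, -3+6=3, -3+7=4
a = 6: 6+6=12, 6+7=13
a = 7: 7+7=14
Distinct sums: {-8, -7, -6, 2, 3, 4, 12, 13, 14}
|A + A| = 9

|A + A| = 9


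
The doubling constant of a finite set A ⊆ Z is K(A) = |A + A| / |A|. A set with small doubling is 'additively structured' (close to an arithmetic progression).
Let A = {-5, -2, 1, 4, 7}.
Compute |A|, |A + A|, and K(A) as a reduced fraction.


|A| = 5.
Compute A + A by enumerating all 25 pairs.
A + A = {-10, -7, -4, -1, 2, 5, 8, 11, 14}, so |A + A| = 9.
K = |A + A| / |A| = 9/5 (already in lowest terms) ≈ 1.8000.
Reference: AP of size 5 gives K = 9/5 ≈ 1.8000; a fully generic set of size 5 gives K ≈ 3.0000.

|A| = 5, |A + A| = 9, K = 9/5.


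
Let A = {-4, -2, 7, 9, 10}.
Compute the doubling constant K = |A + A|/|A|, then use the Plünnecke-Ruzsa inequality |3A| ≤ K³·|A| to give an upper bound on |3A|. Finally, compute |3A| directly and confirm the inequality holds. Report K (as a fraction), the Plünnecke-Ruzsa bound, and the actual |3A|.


|A| = 5.
Step 1: Compute A + A by enumerating all 25 pairs.
A + A = {-8, -6, -4, 3, 5, 6, 7, 8, 14, 16, 17, 18, 19, 20}, so |A + A| = 14.
Step 2: Doubling constant K = |A + A|/|A| = 14/5 = 14/5 ≈ 2.8000.
Step 3: Plünnecke-Ruzsa gives |3A| ≤ K³·|A| = (2.8000)³ · 5 ≈ 109.7600.
Step 4: Compute 3A = A + A + A directly by enumerating all triples (a,b,c) ∈ A³; |3A| = 28.
Step 5: Check 28 ≤ 109.7600? Yes ✓.

K = 14/5, Plünnecke-Ruzsa bound K³|A| ≈ 109.7600, |3A| = 28, inequality holds.


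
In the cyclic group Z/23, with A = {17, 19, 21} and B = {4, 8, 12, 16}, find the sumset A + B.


Work in Z/23Z: reduce every sum a + b modulo 23.
Enumerate all 12 pairs:
a = 17: 17+4=21, 17+8=2, 17+12=6, 17+16=10
a = 19: 19+4=0, 19+8=4, 19+12=8, 19+16=12
a = 21: 21+4=2, 21+8=6, 21+12=10, 21+16=14
Distinct residues collected: {0, 2, 4, 6, 8, 10, 12, 14, 21}
|A + B| = 9 (out of 23 total residues).

A + B = {0, 2, 4, 6, 8, 10, 12, 14, 21}


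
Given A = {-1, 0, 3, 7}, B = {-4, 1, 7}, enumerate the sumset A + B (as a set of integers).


A + B = {a + b : a ∈ A, b ∈ B}.
Enumerate all |A|·|B| = 4·3 = 12 pairs (a, b) and collect distinct sums.
a = -1: -1+-4=-5, -1+1=0, -1+7=6
a = 0: 0+-4=-4, 0+1=1, 0+7=7
a = 3: 3+-4=-1, 3+1=4, 3+7=10
a = 7: 7+-4=3, 7+1=8, 7+7=14
Collecting distinct sums: A + B = {-5, -4, -1, 0, 1, 3, 4, 6, 7, 8, 10, 14}
|A + B| = 12

A + B = {-5, -4, -1, 0, 1, 3, 4, 6, 7, 8, 10, 14}


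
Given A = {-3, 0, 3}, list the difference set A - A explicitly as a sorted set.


A - A = {a - a' : a, a' ∈ A}.
Compute a - a' for each ordered pair (a, a'):
a = -3: -3--3=0, -3-0=-3, -3-3=-6
a = 0: 0--3=3, 0-0=0, 0-3=-3
a = 3: 3--3=6, 3-0=3, 3-3=0
Collecting distinct values (and noting 0 appears from a-a):
A - A = {-6, -3, 0, 3, 6}
|A - A| = 5

A - A = {-6, -3, 0, 3, 6}


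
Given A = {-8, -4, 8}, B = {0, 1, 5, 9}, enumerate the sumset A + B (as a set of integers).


A + B = {a + b : a ∈ A, b ∈ B}.
Enumerate all |A|·|B| = 3·4 = 12 pairs (a, b) and collect distinct sums.
a = -8: -8+0=-8, -8+1=-7, -8+5=-3, -8+9=1
a = -4: -4+0=-4, -4+1=-3, -4+5=1, -4+9=5
a = 8: 8+0=8, 8+1=9, 8+5=13, 8+9=17
Collecting distinct sums: A + B = {-8, -7, -4, -3, 1, 5, 8, 9, 13, 17}
|A + B| = 10

A + B = {-8, -7, -4, -3, 1, 5, 8, 9, 13, 17}


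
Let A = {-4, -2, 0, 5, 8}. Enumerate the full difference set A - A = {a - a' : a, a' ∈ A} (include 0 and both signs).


A - A = {a - a' : a, a' ∈ A}.
Compute a - a' for each ordered pair (a, a'):
a = -4: -4--4=0, -4--2=-2, -4-0=-4, -4-5=-9, -4-8=-12
a = -2: -2--4=2, -2--2=0, -2-0=-2, -2-5=-7, -2-8=-10
a = 0: 0--4=4, 0--2=2, 0-0=0, 0-5=-5, 0-8=-8
a = 5: 5--4=9, 5--2=7, 5-0=5, 5-5=0, 5-8=-3
a = 8: 8--4=12, 8--2=10, 8-0=8, 8-5=3, 8-8=0
Collecting distinct values (and noting 0 appears from a-a):
A - A = {-12, -10, -9, -8, -7, -5, -4, -3, -2, 0, 2, 3, 4, 5, 7, 8, 9, 10, 12}
|A - A| = 19

A - A = {-12, -10, -9, -8, -7, -5, -4, -3, -2, 0, 2, 3, 4, 5, 7, 8, 9, 10, 12}


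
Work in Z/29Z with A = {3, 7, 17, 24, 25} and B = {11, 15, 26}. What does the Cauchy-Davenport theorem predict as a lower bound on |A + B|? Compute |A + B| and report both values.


Cauchy-Davenport: |A + B| ≥ min(p, |A| + |B| - 1) for A, B nonempty in Z/pZ.
|A| = 5, |B| = 3, p = 29.
CD lower bound = min(29, 5 + 3 - 1) = min(29, 7) = 7.
Compute A + B mod 29 directly:
a = 3: 3+11=14, 3+15=18, 3+26=0
a = 7: 7+11=18, 7+15=22, 7+26=4
a = 17: 17+11=28, 17+15=3, 17+26=14
a = 24: 24+11=6, 24+15=10, 24+26=21
a = 25: 25+11=7, 25+15=11, 25+26=22
A + B = {0, 3, 4, 6, 7, 10, 11, 14, 18, 21, 22, 28}, so |A + B| = 12.
Verify: 12 ≥ 7? Yes ✓.

CD lower bound = 7, actual |A + B| = 12.


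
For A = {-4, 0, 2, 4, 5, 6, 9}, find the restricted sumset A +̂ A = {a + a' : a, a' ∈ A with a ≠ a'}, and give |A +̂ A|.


Restricted sumset: A +̂ A = {a + a' : a ∈ A, a' ∈ A, a ≠ a'}.
Equivalently, take A + A and drop any sum 2a that is achievable ONLY as a + a for a ∈ A (i.e. sums representable only with equal summands).
Enumerate pairs (a, a') with a < a' (symmetric, so each unordered pair gives one sum; this covers all a ≠ a'):
  -4 + 0 = -4
  -4 + 2 = -2
  -4 + 4 = 0
  -4 + 5 = 1
  -4 + 6 = 2
  -4 + 9 = 5
  0 + 2 = 2
  0 + 4 = 4
  0 + 5 = 5
  0 + 6 = 6
  0 + 9 = 9
  2 + 4 = 6
  2 + 5 = 7
  2 + 6 = 8
  2 + 9 = 11
  4 + 5 = 9
  4 + 6 = 10
  4 + 9 = 13
  5 + 6 = 11
  5 + 9 = 14
  6 + 9 = 15
Collected distinct sums: {-4, -2, 0, 1, 2, 4, 5, 6, 7, 8, 9, 10, 11, 13, 14, 15}
|A +̂ A| = 16
(Reference bound: |A +̂ A| ≥ 2|A| - 3 for |A| ≥ 2, with |A| = 7 giving ≥ 11.)

|A +̂ A| = 16


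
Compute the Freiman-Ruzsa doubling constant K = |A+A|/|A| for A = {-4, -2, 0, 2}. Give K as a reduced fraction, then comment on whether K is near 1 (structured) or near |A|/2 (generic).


|A| = 4.
Compute A + A by enumerating all 16 pairs.
A + A = {-8, -6, -4, -2, 0, 2, 4}, so |A + A| = 7.
K = |A + A| / |A| = 7/4 (already in lowest terms) ≈ 1.7500.
Reference: AP of size 4 gives K = 7/4 ≈ 1.7500; a fully generic set of size 4 gives K ≈ 2.5000.

|A| = 4, |A + A| = 7, K = 7/4.


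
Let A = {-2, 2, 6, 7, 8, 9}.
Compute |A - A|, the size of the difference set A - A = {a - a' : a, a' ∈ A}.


A - A = {a - a' : a, a' ∈ A}; |A| = 6.
Bounds: 2|A|-1 ≤ |A - A| ≤ |A|² - |A| + 1, i.e. 11 ≤ |A - A| ≤ 31.
Note: 0 ∈ A - A always (from a - a). The set is symmetric: if d ∈ A - A then -d ∈ A - A.
Enumerate nonzero differences d = a - a' with a > a' (then include -d):
Positive differences: {1, 2, 3, 4, 5, 6, 7, 8, 9, 10, 11}
Full difference set: {0} ∪ (positive diffs) ∪ (negative diffs).
|A - A| = 1 + 2·11 = 23 (matches direct enumeration: 23).

|A - A| = 23


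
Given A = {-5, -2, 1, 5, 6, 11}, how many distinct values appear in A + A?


A + A = {a + a' : a, a' ∈ A}; |A| = 6.
General bounds: 2|A| - 1 ≤ |A + A| ≤ |A|(|A|+1)/2, i.e. 11 ≤ |A + A| ≤ 21.
Lower bound 2|A|-1 is attained iff A is an arithmetic progression.
Enumerate sums a + a' for a ≤ a' (symmetric, so this suffices):
a = -5: -5+-5=-10, -5+-2=-7, -5+1=-4, -5+5=0, -5+6=1, -5+11=6
a = -2: -2+-2=-4, -2+1=-1, -2+5=3, -2+6=4, -2+11=9
a = 1: 1+1=2, 1+5=6, 1+6=7, 1+11=12
a = 5: 5+5=10, 5+6=11, 5+11=16
a = 6: 6+6=12, 6+11=17
a = 11: 11+11=22
Distinct sums: {-10, -7, -4, -1, 0, 1, 2, 3, 4, 6, 7, 9, 10, 11, 12, 16, 17, 22}
|A + A| = 18

|A + A| = 18


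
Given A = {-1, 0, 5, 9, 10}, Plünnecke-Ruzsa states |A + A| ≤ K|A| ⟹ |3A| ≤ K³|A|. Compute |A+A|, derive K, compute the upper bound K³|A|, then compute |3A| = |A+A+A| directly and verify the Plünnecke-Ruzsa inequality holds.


|A| = 5.
Step 1: Compute A + A by enumerating all 25 pairs.
A + A = {-2, -1, 0, 4, 5, 8, 9, 10, 14, 15, 18, 19, 20}, so |A + A| = 13.
Step 2: Doubling constant K = |A + A|/|A| = 13/5 = 13/5 ≈ 2.6000.
Step 3: Plünnecke-Ruzsa gives |3A| ≤ K³·|A| = (2.6000)³ · 5 ≈ 87.8800.
Step 4: Compute 3A = A + A + A directly by enumerating all triples (a,b,c) ∈ A³; |3A| = 25.
Step 5: Check 25 ≤ 87.8800? Yes ✓.

K = 13/5, Plünnecke-Ruzsa bound K³|A| ≈ 87.8800, |3A| = 25, inequality holds.


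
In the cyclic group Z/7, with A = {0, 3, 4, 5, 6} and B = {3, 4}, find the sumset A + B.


Work in Z/7Z: reduce every sum a + b modulo 7.
Enumerate all 10 pairs:
a = 0: 0+3=3, 0+4=4
a = 3: 3+3=6, 3+4=0
a = 4: 4+3=0, 4+4=1
a = 5: 5+3=1, 5+4=2
a = 6: 6+3=2, 6+4=3
Distinct residues collected: {0, 1, 2, 3, 4, 6}
|A + B| = 6 (out of 7 total residues).

A + B = {0, 1, 2, 3, 4, 6}


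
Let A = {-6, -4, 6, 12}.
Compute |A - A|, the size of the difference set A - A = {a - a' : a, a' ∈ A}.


A - A = {a - a' : a, a' ∈ A}; |A| = 4.
Bounds: 2|A|-1 ≤ |A - A| ≤ |A|² - |A| + 1, i.e. 7 ≤ |A - A| ≤ 13.
Note: 0 ∈ A - A always (from a - a). The set is symmetric: if d ∈ A - A then -d ∈ A - A.
Enumerate nonzero differences d = a - a' with a > a' (then include -d):
Positive differences: {2, 6, 10, 12, 16, 18}
Full difference set: {0} ∪ (positive diffs) ∪ (negative diffs).
|A - A| = 1 + 2·6 = 13 (matches direct enumeration: 13).

|A - A| = 13


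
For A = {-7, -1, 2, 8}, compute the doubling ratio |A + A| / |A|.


|A| = 4.
Compute A + A by enumerating all 16 pairs.
A + A = {-14, -8, -5, -2, 1, 4, 7, 10, 16}, so |A + A| = 9.
K = |A + A| / |A| = 9/4 (already in lowest terms) ≈ 2.2500.
Reference: AP of size 4 gives K = 7/4 ≈ 1.7500; a fully generic set of size 4 gives K ≈ 2.5000.

|A| = 4, |A + A| = 9, K = 9/4.


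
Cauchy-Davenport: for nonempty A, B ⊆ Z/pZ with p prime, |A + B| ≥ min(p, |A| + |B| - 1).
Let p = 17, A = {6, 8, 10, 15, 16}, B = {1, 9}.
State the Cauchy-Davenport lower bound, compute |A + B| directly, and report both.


Cauchy-Davenport: |A + B| ≥ min(p, |A| + |B| - 1) for A, B nonempty in Z/pZ.
|A| = 5, |B| = 2, p = 17.
CD lower bound = min(17, 5 + 2 - 1) = min(17, 6) = 6.
Compute A + B mod 17 directly:
a = 6: 6+1=7, 6+9=15
a = 8: 8+1=9, 8+9=0
a = 10: 10+1=11, 10+9=2
a = 15: 15+1=16, 15+9=7
a = 16: 16+1=0, 16+9=8
A + B = {0, 2, 7, 8, 9, 11, 15, 16}, so |A + B| = 8.
Verify: 8 ≥ 6? Yes ✓.

CD lower bound = 6, actual |A + B| = 8.


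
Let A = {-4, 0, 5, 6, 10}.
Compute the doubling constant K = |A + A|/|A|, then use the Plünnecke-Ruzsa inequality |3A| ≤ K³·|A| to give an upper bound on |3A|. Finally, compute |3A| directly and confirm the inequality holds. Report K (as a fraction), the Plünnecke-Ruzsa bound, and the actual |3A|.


|A| = 5.
Step 1: Compute A + A by enumerating all 25 pairs.
A + A = {-8, -4, 0, 1, 2, 5, 6, 10, 11, 12, 15, 16, 20}, so |A + A| = 13.
Step 2: Doubling constant K = |A + A|/|A| = 13/5 = 13/5 ≈ 2.6000.
Step 3: Plünnecke-Ruzsa gives |3A| ≤ K³·|A| = (2.6000)³ · 5 ≈ 87.8800.
Step 4: Compute 3A = A + A + A directly by enumerating all triples (a,b,c) ∈ A³; |3A| = 25.
Step 5: Check 25 ≤ 87.8800? Yes ✓.

K = 13/5, Plünnecke-Ruzsa bound K³|A| ≈ 87.8800, |3A| = 25, inequality holds.


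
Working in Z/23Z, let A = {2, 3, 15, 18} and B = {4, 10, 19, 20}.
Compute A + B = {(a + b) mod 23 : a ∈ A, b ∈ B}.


Work in Z/23Z: reduce every sum a + b modulo 23.
Enumerate all 16 pairs:
a = 2: 2+4=6, 2+10=12, 2+19=21, 2+20=22
a = 3: 3+4=7, 3+10=13, 3+19=22, 3+20=0
a = 15: 15+4=19, 15+10=2, 15+19=11, 15+20=12
a = 18: 18+4=22, 18+10=5, 18+19=14, 18+20=15
Distinct residues collected: {0, 2, 5, 6, 7, 11, 12, 13, 14, 15, 19, 21, 22}
|A + B| = 13 (out of 23 total residues).

A + B = {0, 2, 5, 6, 7, 11, 12, 13, 14, 15, 19, 21, 22}


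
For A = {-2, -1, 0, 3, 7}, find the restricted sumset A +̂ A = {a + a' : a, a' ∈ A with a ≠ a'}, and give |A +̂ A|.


Restricted sumset: A +̂ A = {a + a' : a ∈ A, a' ∈ A, a ≠ a'}.
Equivalently, take A + A and drop any sum 2a that is achievable ONLY as a + a for a ∈ A (i.e. sums representable only with equal summands).
Enumerate pairs (a, a') with a < a' (symmetric, so each unordered pair gives one sum; this covers all a ≠ a'):
  -2 + -1 = -3
  -2 + 0 = -2
  -2 + 3 = 1
  -2 + 7 = 5
  -1 + 0 = -1
  -1 + 3 = 2
  -1 + 7 = 6
  0 + 3 = 3
  0 + 7 = 7
  3 + 7 = 10
Collected distinct sums: {-3, -2, -1, 1, 2, 3, 5, 6, 7, 10}
|A +̂ A| = 10
(Reference bound: |A +̂ A| ≥ 2|A| - 3 for |A| ≥ 2, with |A| = 5 giving ≥ 7.)

|A +̂ A| = 10


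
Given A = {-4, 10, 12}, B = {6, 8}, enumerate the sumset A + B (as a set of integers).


A + B = {a + b : a ∈ A, b ∈ B}.
Enumerate all |A|·|B| = 3·2 = 6 pairs (a, b) and collect distinct sums.
a = -4: -4+6=2, -4+8=4
a = 10: 10+6=16, 10+8=18
a = 12: 12+6=18, 12+8=20
Collecting distinct sums: A + B = {2, 4, 16, 18, 20}
|A + B| = 5

A + B = {2, 4, 16, 18, 20}


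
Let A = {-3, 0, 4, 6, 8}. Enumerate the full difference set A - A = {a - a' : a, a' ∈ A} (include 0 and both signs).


A - A = {a - a' : a, a' ∈ A}.
Compute a - a' for each ordered pair (a, a'):
a = -3: -3--3=0, -3-0=-3, -3-4=-7, -3-6=-9, -3-8=-11
a = 0: 0--3=3, 0-0=0, 0-4=-4, 0-6=-6, 0-8=-8
a = 4: 4--3=7, 4-0=4, 4-4=0, 4-6=-2, 4-8=-4
a = 6: 6--3=9, 6-0=6, 6-4=2, 6-6=0, 6-8=-2
a = 8: 8--3=11, 8-0=8, 8-4=4, 8-6=2, 8-8=0
Collecting distinct values (and noting 0 appears from a-a):
A - A = {-11, -9, -8, -7, -6, -4, -3, -2, 0, 2, 3, 4, 6, 7, 8, 9, 11}
|A - A| = 17

A - A = {-11, -9, -8, -7, -6, -4, -3, -2, 0, 2, 3, 4, 6, 7, 8, 9, 11}


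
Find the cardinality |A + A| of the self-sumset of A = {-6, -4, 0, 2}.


A + A = {a + a' : a, a' ∈ A}; |A| = 4.
General bounds: 2|A| - 1 ≤ |A + A| ≤ |A|(|A|+1)/2, i.e. 7 ≤ |A + A| ≤ 10.
Lower bound 2|A|-1 is attained iff A is an arithmetic progression.
Enumerate sums a + a' for a ≤ a' (symmetric, so this suffices):
a = -6: -6+-6=-12, -6+-4=-10, -6+0=-6, -6+2=-4
a = -4: -4+-4=-8, -4+0=-4, -4+2=-2
a = 0: 0+0=0, 0+2=2
a = 2: 2+2=4
Distinct sums: {-12, -10, -8, -6, -4, -2, 0, 2, 4}
|A + A| = 9

|A + A| = 9


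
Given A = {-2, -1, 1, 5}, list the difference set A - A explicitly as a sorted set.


A - A = {a - a' : a, a' ∈ A}.
Compute a - a' for each ordered pair (a, a'):
a = -2: -2--2=0, -2--1=-1, -2-1=-3, -2-5=-7
a = -1: -1--2=1, -1--1=0, -1-1=-2, -1-5=-6
a = 1: 1--2=3, 1--1=2, 1-1=0, 1-5=-4
a = 5: 5--2=7, 5--1=6, 5-1=4, 5-5=0
Collecting distinct values (and noting 0 appears from a-a):
A - A = {-7, -6, -4, -3, -2, -1, 0, 1, 2, 3, 4, 6, 7}
|A - A| = 13

A - A = {-7, -6, -4, -3, -2, -1, 0, 1, 2, 3, 4, 6, 7}


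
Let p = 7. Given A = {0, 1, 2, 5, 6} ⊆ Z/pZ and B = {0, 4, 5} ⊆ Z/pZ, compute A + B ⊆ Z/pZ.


Work in Z/7Z: reduce every sum a + b modulo 7.
Enumerate all 15 pairs:
a = 0: 0+0=0, 0+4=4, 0+5=5
a = 1: 1+0=1, 1+4=5, 1+5=6
a = 2: 2+0=2, 2+4=6, 2+5=0
a = 5: 5+0=5, 5+4=2, 5+5=3
a = 6: 6+0=6, 6+4=3, 6+5=4
Distinct residues collected: {0, 1, 2, 3, 4, 5, 6}
|A + B| = 7 (out of 7 total residues).

A + B = {0, 1, 2, 3, 4, 5, 6}


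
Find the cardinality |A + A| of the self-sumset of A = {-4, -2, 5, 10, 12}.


A + A = {a + a' : a, a' ∈ A}; |A| = 5.
General bounds: 2|A| - 1 ≤ |A + A| ≤ |A|(|A|+1)/2, i.e. 9 ≤ |A + A| ≤ 15.
Lower bound 2|A|-1 is attained iff A is an arithmetic progression.
Enumerate sums a + a' for a ≤ a' (symmetric, so this suffices):
a = -4: -4+-4=-8, -4+-2=-6, -4+5=1, -4+10=6, -4+12=8
a = -2: -2+-2=-4, -2+5=3, -2+10=8, -2+12=10
a = 5: 5+5=10, 5+10=15, 5+12=17
a = 10: 10+10=20, 10+12=22
a = 12: 12+12=24
Distinct sums: {-8, -6, -4, 1, 3, 6, 8, 10, 15, 17, 20, 22, 24}
|A + A| = 13

|A + A| = 13


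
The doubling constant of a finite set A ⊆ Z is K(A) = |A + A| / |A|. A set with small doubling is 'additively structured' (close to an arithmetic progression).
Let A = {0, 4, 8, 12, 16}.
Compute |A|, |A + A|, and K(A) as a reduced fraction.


|A| = 5.
Compute A + A by enumerating all 25 pairs.
A + A = {0, 4, 8, 12, 16, 20, 24, 28, 32}, so |A + A| = 9.
K = |A + A| / |A| = 9/5 (already in lowest terms) ≈ 1.8000.
Reference: AP of size 5 gives K = 9/5 ≈ 1.8000; a fully generic set of size 5 gives K ≈ 3.0000.

|A| = 5, |A + A| = 9, K = 9/5.


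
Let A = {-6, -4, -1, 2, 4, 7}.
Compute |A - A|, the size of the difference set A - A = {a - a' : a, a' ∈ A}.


A - A = {a - a' : a, a' ∈ A}; |A| = 6.
Bounds: 2|A|-1 ≤ |A - A| ≤ |A|² - |A| + 1, i.e. 11 ≤ |A - A| ≤ 31.
Note: 0 ∈ A - A always (from a - a). The set is symmetric: if d ∈ A - A then -d ∈ A - A.
Enumerate nonzero differences d = a - a' with a > a' (then include -d):
Positive differences: {2, 3, 5, 6, 8, 10, 11, 13}
Full difference set: {0} ∪ (positive diffs) ∪ (negative diffs).
|A - A| = 1 + 2·8 = 17 (matches direct enumeration: 17).

|A - A| = 17


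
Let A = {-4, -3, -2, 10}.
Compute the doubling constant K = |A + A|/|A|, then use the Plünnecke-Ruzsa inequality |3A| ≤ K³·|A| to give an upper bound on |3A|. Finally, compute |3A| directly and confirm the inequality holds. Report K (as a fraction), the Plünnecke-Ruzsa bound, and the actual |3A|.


|A| = 4.
Step 1: Compute A + A by enumerating all 16 pairs.
A + A = {-8, -7, -6, -5, -4, 6, 7, 8, 20}, so |A + A| = 9.
Step 2: Doubling constant K = |A + A|/|A| = 9/4 = 9/4 ≈ 2.2500.
Step 3: Plünnecke-Ruzsa gives |3A| ≤ K³·|A| = (2.2500)³ · 4 ≈ 45.5625.
Step 4: Compute 3A = A + A + A directly by enumerating all triples (a,b,c) ∈ A³; |3A| = 16.
Step 5: Check 16 ≤ 45.5625? Yes ✓.

K = 9/4, Plünnecke-Ruzsa bound K³|A| ≈ 45.5625, |3A| = 16, inequality holds.


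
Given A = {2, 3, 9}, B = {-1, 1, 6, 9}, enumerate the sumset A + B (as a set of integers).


A + B = {a + b : a ∈ A, b ∈ B}.
Enumerate all |A|·|B| = 3·4 = 12 pairs (a, b) and collect distinct sums.
a = 2: 2+-1=1, 2+1=3, 2+6=8, 2+9=11
a = 3: 3+-1=2, 3+1=4, 3+6=9, 3+9=12
a = 9: 9+-1=8, 9+1=10, 9+6=15, 9+9=18
Collecting distinct sums: A + B = {1, 2, 3, 4, 8, 9, 10, 11, 12, 15, 18}
|A + B| = 11

A + B = {1, 2, 3, 4, 8, 9, 10, 11, 12, 15, 18}


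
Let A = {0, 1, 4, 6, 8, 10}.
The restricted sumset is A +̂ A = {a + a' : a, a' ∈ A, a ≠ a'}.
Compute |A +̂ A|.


Restricted sumset: A +̂ A = {a + a' : a ∈ A, a' ∈ A, a ≠ a'}.
Equivalently, take A + A and drop any sum 2a that is achievable ONLY as a + a for a ∈ A (i.e. sums representable only with equal summands).
Enumerate pairs (a, a') with a < a' (symmetric, so each unordered pair gives one sum; this covers all a ≠ a'):
  0 + 1 = 1
  0 + 4 = 4
  0 + 6 = 6
  0 + 8 = 8
  0 + 10 = 10
  1 + 4 = 5
  1 + 6 = 7
  1 + 8 = 9
  1 + 10 = 11
  4 + 6 = 10
  4 + 8 = 12
  4 + 10 = 14
  6 + 8 = 14
  6 + 10 = 16
  8 + 10 = 18
Collected distinct sums: {1, 4, 5, 6, 7, 8, 9, 10, 11, 12, 14, 16, 18}
|A +̂ A| = 13
(Reference bound: |A +̂ A| ≥ 2|A| - 3 for |A| ≥ 2, with |A| = 6 giving ≥ 9.)

|A +̂ A| = 13


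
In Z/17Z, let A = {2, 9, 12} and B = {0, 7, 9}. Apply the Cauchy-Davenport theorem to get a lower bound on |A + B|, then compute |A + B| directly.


Cauchy-Davenport: |A + B| ≥ min(p, |A| + |B| - 1) for A, B nonempty in Z/pZ.
|A| = 3, |B| = 3, p = 17.
CD lower bound = min(17, 3 + 3 - 1) = min(17, 5) = 5.
Compute A + B mod 17 directly:
a = 2: 2+0=2, 2+7=9, 2+9=11
a = 9: 9+0=9, 9+7=16, 9+9=1
a = 12: 12+0=12, 12+7=2, 12+9=4
A + B = {1, 2, 4, 9, 11, 12, 16}, so |A + B| = 7.
Verify: 7 ≥ 5? Yes ✓.

CD lower bound = 5, actual |A + B| = 7.


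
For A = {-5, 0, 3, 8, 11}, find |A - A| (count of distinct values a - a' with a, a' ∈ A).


A - A = {a - a' : a, a' ∈ A}; |A| = 5.
Bounds: 2|A|-1 ≤ |A - A| ≤ |A|² - |A| + 1, i.e. 9 ≤ |A - A| ≤ 21.
Note: 0 ∈ A - A always (from a - a). The set is symmetric: if d ∈ A - A then -d ∈ A - A.
Enumerate nonzero differences d = a - a' with a > a' (then include -d):
Positive differences: {3, 5, 8, 11, 13, 16}
Full difference set: {0} ∪ (positive diffs) ∪ (negative diffs).
|A - A| = 1 + 2·6 = 13 (matches direct enumeration: 13).

|A - A| = 13


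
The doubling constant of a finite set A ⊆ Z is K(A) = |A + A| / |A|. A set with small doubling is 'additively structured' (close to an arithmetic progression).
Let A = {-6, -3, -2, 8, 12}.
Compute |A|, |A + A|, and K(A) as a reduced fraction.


|A| = 5.
Compute A + A by enumerating all 25 pairs.
A + A = {-12, -9, -8, -6, -5, -4, 2, 5, 6, 9, 10, 16, 20, 24}, so |A + A| = 14.
K = |A + A| / |A| = 14/5 (already in lowest terms) ≈ 2.8000.
Reference: AP of size 5 gives K = 9/5 ≈ 1.8000; a fully generic set of size 5 gives K ≈ 3.0000.

|A| = 5, |A + A| = 14, K = 14/5.


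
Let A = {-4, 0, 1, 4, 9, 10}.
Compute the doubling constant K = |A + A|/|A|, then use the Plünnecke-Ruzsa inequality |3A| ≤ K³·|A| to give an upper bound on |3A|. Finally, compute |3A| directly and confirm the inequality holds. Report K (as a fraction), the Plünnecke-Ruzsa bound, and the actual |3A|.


|A| = 6.
Step 1: Compute A + A by enumerating all 36 pairs.
A + A = {-8, -4, -3, 0, 1, 2, 4, 5, 6, 8, 9, 10, 11, 13, 14, 18, 19, 20}, so |A + A| = 18.
Step 2: Doubling constant K = |A + A|/|A| = 18/6 = 18/6 ≈ 3.0000.
Step 3: Plünnecke-Ruzsa gives |3A| ≤ K³·|A| = (3.0000)³ · 6 ≈ 162.0000.
Step 4: Compute 3A = A + A + A directly by enumerating all triples (a,b,c) ∈ A³; |3A| = 35.
Step 5: Check 35 ≤ 162.0000? Yes ✓.

K = 18/6, Plünnecke-Ruzsa bound K³|A| ≈ 162.0000, |3A| = 35, inequality holds.


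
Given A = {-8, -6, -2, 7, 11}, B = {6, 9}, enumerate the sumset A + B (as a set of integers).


A + B = {a + b : a ∈ A, b ∈ B}.
Enumerate all |A|·|B| = 5·2 = 10 pairs (a, b) and collect distinct sums.
a = -8: -8+6=-2, -8+9=1
a = -6: -6+6=0, -6+9=3
a = -2: -2+6=4, -2+9=7
a = 7: 7+6=13, 7+9=16
a = 11: 11+6=17, 11+9=20
Collecting distinct sums: A + B = {-2, 0, 1, 3, 4, 7, 13, 16, 17, 20}
|A + B| = 10

A + B = {-2, 0, 1, 3, 4, 7, 13, 16, 17, 20}


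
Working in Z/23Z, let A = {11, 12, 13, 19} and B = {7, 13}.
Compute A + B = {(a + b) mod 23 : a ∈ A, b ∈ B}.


Work in Z/23Z: reduce every sum a + b modulo 23.
Enumerate all 8 pairs:
a = 11: 11+7=18, 11+13=1
a = 12: 12+7=19, 12+13=2
a = 13: 13+7=20, 13+13=3
a = 19: 19+7=3, 19+13=9
Distinct residues collected: {1, 2, 3, 9, 18, 19, 20}
|A + B| = 7 (out of 23 total residues).

A + B = {1, 2, 3, 9, 18, 19, 20}


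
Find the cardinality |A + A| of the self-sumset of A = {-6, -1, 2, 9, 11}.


A + A = {a + a' : a, a' ∈ A}; |A| = 5.
General bounds: 2|A| - 1 ≤ |A + A| ≤ |A|(|A|+1)/2, i.e. 9 ≤ |A + A| ≤ 15.
Lower bound 2|A|-1 is attained iff A is an arithmetic progression.
Enumerate sums a + a' for a ≤ a' (symmetric, so this suffices):
a = -6: -6+-6=-12, -6+-1=-7, -6+2=-4, -6+9=3, -6+11=5
a = -1: -1+-1=-2, -1+2=1, -1+9=8, -1+11=10
a = 2: 2+2=4, 2+9=11, 2+11=13
a = 9: 9+9=18, 9+11=20
a = 11: 11+11=22
Distinct sums: {-12, -7, -4, -2, 1, 3, 4, 5, 8, 10, 11, 13, 18, 20, 22}
|A + A| = 15

|A + A| = 15


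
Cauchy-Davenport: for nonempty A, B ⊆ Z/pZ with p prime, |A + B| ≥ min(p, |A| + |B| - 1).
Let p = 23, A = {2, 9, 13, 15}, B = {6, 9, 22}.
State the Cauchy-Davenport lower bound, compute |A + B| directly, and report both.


Cauchy-Davenport: |A + B| ≥ min(p, |A| + |B| - 1) for A, B nonempty in Z/pZ.
|A| = 4, |B| = 3, p = 23.
CD lower bound = min(23, 4 + 3 - 1) = min(23, 6) = 6.
Compute A + B mod 23 directly:
a = 2: 2+6=8, 2+9=11, 2+22=1
a = 9: 9+6=15, 9+9=18, 9+22=8
a = 13: 13+6=19, 13+9=22, 13+22=12
a = 15: 15+6=21, 15+9=1, 15+22=14
A + B = {1, 8, 11, 12, 14, 15, 18, 19, 21, 22}, so |A + B| = 10.
Verify: 10 ≥ 6? Yes ✓.

CD lower bound = 6, actual |A + B| = 10.


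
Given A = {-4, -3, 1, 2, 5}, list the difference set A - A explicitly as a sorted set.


A - A = {a - a' : a, a' ∈ A}.
Compute a - a' for each ordered pair (a, a'):
a = -4: -4--4=0, -4--3=-1, -4-1=-5, -4-2=-6, -4-5=-9
a = -3: -3--4=1, -3--3=0, -3-1=-4, -3-2=-5, -3-5=-8
a = 1: 1--4=5, 1--3=4, 1-1=0, 1-2=-1, 1-5=-4
a = 2: 2--4=6, 2--3=5, 2-1=1, 2-2=0, 2-5=-3
a = 5: 5--4=9, 5--3=8, 5-1=4, 5-2=3, 5-5=0
Collecting distinct values (and noting 0 appears from a-a):
A - A = {-9, -8, -6, -5, -4, -3, -1, 0, 1, 3, 4, 5, 6, 8, 9}
|A - A| = 15

A - A = {-9, -8, -6, -5, -4, -3, -1, 0, 1, 3, 4, 5, 6, 8, 9}


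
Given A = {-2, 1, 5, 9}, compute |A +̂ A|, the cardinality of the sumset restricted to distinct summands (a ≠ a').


Restricted sumset: A +̂ A = {a + a' : a ∈ A, a' ∈ A, a ≠ a'}.
Equivalently, take A + A and drop any sum 2a that is achievable ONLY as a + a for a ∈ A (i.e. sums representable only with equal summands).
Enumerate pairs (a, a') with a < a' (symmetric, so each unordered pair gives one sum; this covers all a ≠ a'):
  -2 + 1 = -1
  -2 + 5 = 3
  -2 + 9 = 7
  1 + 5 = 6
  1 + 9 = 10
  5 + 9 = 14
Collected distinct sums: {-1, 3, 6, 7, 10, 14}
|A +̂ A| = 6
(Reference bound: |A +̂ A| ≥ 2|A| - 3 for |A| ≥ 2, with |A| = 4 giving ≥ 5.)

|A +̂ A| = 6


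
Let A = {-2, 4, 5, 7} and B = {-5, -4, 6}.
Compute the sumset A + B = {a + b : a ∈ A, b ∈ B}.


A + B = {a + b : a ∈ A, b ∈ B}.
Enumerate all |A|·|B| = 4·3 = 12 pairs (a, b) and collect distinct sums.
a = -2: -2+-5=-7, -2+-4=-6, -2+6=4
a = 4: 4+-5=-1, 4+-4=0, 4+6=10
a = 5: 5+-5=0, 5+-4=1, 5+6=11
a = 7: 7+-5=2, 7+-4=3, 7+6=13
Collecting distinct sums: A + B = {-7, -6, -1, 0, 1, 2, 3, 4, 10, 11, 13}
|A + B| = 11

A + B = {-7, -6, -1, 0, 1, 2, 3, 4, 10, 11, 13}


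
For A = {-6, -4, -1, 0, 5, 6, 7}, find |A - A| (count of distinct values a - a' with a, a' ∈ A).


A - A = {a - a' : a, a' ∈ A}; |A| = 7.
Bounds: 2|A|-1 ≤ |A - A| ≤ |A|² - |A| + 1, i.e. 13 ≤ |A - A| ≤ 43.
Note: 0 ∈ A - A always (from a - a). The set is symmetric: if d ∈ A - A then -d ∈ A - A.
Enumerate nonzero differences d = a - a' with a > a' (then include -d):
Positive differences: {1, 2, 3, 4, 5, 6, 7, 8, 9, 10, 11, 12, 13}
Full difference set: {0} ∪ (positive diffs) ∪ (negative diffs).
|A - A| = 1 + 2·13 = 27 (matches direct enumeration: 27).

|A - A| = 27


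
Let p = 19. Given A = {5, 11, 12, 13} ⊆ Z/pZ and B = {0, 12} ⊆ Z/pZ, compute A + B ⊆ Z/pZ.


Work in Z/19Z: reduce every sum a + b modulo 19.
Enumerate all 8 pairs:
a = 5: 5+0=5, 5+12=17
a = 11: 11+0=11, 11+12=4
a = 12: 12+0=12, 12+12=5
a = 13: 13+0=13, 13+12=6
Distinct residues collected: {4, 5, 6, 11, 12, 13, 17}
|A + B| = 7 (out of 19 total residues).

A + B = {4, 5, 6, 11, 12, 13, 17}


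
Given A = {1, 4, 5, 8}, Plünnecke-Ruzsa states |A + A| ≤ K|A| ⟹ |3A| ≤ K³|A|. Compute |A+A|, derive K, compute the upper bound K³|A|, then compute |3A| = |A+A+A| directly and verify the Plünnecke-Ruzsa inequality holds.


|A| = 4.
Step 1: Compute A + A by enumerating all 16 pairs.
A + A = {2, 5, 6, 8, 9, 10, 12, 13, 16}, so |A + A| = 9.
Step 2: Doubling constant K = |A + A|/|A| = 9/4 = 9/4 ≈ 2.2500.
Step 3: Plünnecke-Ruzsa gives |3A| ≤ K³·|A| = (2.2500)³ · 4 ≈ 45.5625.
Step 4: Compute 3A = A + A + A directly by enumerating all triples (a,b,c) ∈ A³; |3A| = 16.
Step 5: Check 16 ≤ 45.5625? Yes ✓.

K = 9/4, Plünnecke-Ruzsa bound K³|A| ≈ 45.5625, |3A| = 16, inequality holds.
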